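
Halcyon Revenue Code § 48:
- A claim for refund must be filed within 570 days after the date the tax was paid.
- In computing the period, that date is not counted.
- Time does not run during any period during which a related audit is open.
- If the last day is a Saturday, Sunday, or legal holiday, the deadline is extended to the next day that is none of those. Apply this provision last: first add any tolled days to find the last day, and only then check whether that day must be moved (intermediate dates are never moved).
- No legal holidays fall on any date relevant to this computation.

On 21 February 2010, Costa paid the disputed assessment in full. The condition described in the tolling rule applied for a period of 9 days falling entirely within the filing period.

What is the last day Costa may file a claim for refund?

September 23, 2011

570 days after 21 February 2010 is September 14, 2011.
Tolling adds 9 days: September 14, 2011 + 9 days = September 23, 2011.
September 23, 2011 is a Friday and not a legal holiday, so no extension applies.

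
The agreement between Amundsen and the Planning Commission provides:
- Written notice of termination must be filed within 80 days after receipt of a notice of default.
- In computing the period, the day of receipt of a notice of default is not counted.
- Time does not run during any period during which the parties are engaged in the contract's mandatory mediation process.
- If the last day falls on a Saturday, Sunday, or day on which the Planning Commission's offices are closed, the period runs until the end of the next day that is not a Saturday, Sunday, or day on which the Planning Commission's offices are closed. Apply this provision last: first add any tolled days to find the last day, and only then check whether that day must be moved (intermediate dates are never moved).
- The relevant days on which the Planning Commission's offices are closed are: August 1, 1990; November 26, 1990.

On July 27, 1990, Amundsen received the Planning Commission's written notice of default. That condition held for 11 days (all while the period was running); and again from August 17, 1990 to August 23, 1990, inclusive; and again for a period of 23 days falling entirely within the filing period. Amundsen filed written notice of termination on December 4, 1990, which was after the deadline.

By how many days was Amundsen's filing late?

7 days

80 days after July 27, 1990 is October 15, 1990.
Tolling adds 11 days: October 15, 1990 + 11 days = October 26, 1990.
From August 17, 1990 through August 23, 1990 inclusive is 7 days; tolling adds 7 days: October 26, 1990 + 7 days = November 2, 1990.
Tolling adds 23 days: November 2, 1990 + 23 days = November 25, 1990.
November 25, 1990 is Sunday; November 26, 1990 is a listed holiday. The next qualifying day is November 27, 1990.
The deadline is November 27, 1990; from November 27, 1990 to December 4, 1990 is 7 days.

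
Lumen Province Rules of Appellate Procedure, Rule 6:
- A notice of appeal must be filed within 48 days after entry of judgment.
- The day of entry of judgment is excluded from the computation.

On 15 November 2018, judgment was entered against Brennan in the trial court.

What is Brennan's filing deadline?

48 days after 15 November 2018 is January 2, 2019.

January 2, 2019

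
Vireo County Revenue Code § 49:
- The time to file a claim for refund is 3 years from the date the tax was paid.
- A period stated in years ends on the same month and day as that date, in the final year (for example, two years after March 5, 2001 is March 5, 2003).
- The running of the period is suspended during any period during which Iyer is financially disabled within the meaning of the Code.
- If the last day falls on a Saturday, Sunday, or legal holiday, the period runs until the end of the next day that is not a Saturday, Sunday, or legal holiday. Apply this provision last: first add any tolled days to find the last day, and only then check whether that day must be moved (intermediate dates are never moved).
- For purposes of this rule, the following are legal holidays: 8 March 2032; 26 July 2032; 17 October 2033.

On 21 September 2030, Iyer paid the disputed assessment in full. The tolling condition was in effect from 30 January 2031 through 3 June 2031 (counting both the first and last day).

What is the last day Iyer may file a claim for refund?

3 years after 21 September 2030 is September 21, 2033.
From January 30, 2031 through June 3, 2031 inclusive is 125 days; tolling adds 125 days: September 21, 2033 + 125 days = January 24, 2034.
January 24, 2034 is a Tuesday and not a legal holiday, so no extension applies.

January 24, 2034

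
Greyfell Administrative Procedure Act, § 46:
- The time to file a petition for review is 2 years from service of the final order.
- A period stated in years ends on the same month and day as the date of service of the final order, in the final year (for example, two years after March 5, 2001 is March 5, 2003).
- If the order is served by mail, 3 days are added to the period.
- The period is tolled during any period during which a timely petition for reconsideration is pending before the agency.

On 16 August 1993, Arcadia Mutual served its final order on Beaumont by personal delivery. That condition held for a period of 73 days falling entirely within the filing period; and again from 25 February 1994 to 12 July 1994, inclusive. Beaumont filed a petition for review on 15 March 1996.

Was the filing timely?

2 years after 16 August 1993 is August 16, 1995.
Service was not by mail, so no mail extension applies.
Tolling adds 73 days: August 16, 1995 + 73 days = October 28, 1995.
From February 25, 1994 through July 12, 1994 inclusive is 138 days; tolling adds 138 days: October 28, 1995 + 138 days = March 14, 1996.
The deadline is March 14, 1996; the filing on March 15, 1996 is after that date.

No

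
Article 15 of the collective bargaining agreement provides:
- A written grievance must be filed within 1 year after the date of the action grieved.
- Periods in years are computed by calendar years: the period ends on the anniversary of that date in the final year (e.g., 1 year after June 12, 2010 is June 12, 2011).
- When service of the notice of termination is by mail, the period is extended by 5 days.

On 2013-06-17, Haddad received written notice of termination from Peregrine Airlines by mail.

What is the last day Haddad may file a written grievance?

June 22, 2014

1 year after 2013-06-17 is June 17, 2014.
Service was by mail, adding 5 days: June 17, 2014 + 5 days = June 22, 2014.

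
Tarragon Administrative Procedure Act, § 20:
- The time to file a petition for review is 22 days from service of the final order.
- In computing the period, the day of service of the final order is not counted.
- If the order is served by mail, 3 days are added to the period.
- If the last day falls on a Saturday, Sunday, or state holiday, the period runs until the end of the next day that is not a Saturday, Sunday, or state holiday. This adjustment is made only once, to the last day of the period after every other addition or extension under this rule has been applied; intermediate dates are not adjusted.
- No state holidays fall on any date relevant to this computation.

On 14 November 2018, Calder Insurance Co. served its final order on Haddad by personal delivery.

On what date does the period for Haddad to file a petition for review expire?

22 days after 14 November 2018 is December 6, 2018.
Service was not by mail, so no mail extension applies.
December 6, 2018 is a Thursday and not a state holiday, so no extension applies.

December 6, 2018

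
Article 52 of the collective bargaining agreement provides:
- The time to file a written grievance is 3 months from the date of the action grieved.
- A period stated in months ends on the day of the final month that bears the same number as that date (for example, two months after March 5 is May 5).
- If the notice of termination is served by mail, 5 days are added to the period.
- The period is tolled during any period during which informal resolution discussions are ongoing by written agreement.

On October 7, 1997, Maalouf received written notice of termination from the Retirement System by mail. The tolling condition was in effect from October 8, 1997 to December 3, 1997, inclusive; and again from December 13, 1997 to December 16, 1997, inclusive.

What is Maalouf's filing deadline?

March 14, 1998

3 months after October 7, 1997 is January 7, 1998.
Service was by mail, adding 5 days: January 7, 1998 + 5 days = January 12, 1998.
From October 8, 1997 through December 3, 1997 inclusive is 57 days; tolling adds 57 days: January 12, 1998 + 57 days = March 10, 1998.
From December 13, 1997 through December 16, 1997 inclusive is 4 days; tolling adds 4 days: March 10, 1998 + 4 days = March 14, 1998.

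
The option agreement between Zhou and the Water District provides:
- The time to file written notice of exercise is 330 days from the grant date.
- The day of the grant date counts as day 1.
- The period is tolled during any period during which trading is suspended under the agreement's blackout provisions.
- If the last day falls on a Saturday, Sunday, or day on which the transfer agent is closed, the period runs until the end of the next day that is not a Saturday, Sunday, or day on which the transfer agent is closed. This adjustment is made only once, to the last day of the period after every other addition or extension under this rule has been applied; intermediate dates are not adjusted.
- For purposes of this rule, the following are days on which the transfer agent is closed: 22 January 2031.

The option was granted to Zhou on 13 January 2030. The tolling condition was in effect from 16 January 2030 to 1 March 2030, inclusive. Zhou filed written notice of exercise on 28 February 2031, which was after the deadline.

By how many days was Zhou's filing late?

Counting 13 January 2030 as day 1, day 330 is December 8, 2030.
From January 16, 2030 through March 1, 2030 inclusive is 45 days; tolling adds 45 days: December 8, 2030 + 45 days = January 22, 2031.
January 22, 2031 is a listed holiday. The next qualifying day is January 23, 2031.
The deadline is January 23, 2031; from January 23, 2031 to February 28, 2031 is 36 days.

36 days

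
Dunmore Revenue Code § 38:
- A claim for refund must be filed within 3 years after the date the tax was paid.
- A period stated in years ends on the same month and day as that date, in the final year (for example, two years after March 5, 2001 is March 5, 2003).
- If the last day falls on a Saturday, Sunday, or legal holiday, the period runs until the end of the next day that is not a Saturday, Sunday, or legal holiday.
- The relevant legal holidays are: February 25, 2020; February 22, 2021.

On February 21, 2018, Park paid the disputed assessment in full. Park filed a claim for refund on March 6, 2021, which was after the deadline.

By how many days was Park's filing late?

3 years after February 21, 2018 is February 21, 2021.
February 21, 2021 is Sunday; February 22, 2021 is a listed holiday. The next qualifying day is February 23, 2021.
The deadline is February 23, 2021; from February 23, 2021 to March 6, 2021 is 11 days.

11 days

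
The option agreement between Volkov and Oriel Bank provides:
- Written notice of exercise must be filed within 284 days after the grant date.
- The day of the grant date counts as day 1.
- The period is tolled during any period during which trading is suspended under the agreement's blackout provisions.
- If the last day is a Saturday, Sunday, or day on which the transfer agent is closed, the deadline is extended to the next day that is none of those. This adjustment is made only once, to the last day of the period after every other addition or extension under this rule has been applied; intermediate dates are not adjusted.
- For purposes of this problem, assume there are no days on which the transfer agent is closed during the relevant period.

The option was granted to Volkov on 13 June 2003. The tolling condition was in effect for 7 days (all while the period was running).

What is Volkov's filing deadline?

March 29, 2004

Counting 13 June 2003 as day 1, day 284 is March 22, 2004.
Tolling adds 7 days: March 22, 2004 + 7 days = March 29, 2004.
March 29, 2004 is a Monday and not a day on which the transfer agent is closed, so no extension applies.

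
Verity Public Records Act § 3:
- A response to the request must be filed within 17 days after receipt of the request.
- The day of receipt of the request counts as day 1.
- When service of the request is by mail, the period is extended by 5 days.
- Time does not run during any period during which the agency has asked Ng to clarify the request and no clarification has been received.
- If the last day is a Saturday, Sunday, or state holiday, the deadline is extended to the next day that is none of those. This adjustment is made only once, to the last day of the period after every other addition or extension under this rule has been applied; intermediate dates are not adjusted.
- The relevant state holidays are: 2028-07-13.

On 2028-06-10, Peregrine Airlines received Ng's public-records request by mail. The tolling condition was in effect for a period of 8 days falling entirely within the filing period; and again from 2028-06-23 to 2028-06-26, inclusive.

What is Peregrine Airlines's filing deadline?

Counting 2028-06-10 as day 1, day 17 is June 26, 2028.
Service was by mail, adding 5 days: June 26, 2028 + 5 days = July 1, 2028.
Tolling adds 8 days: July 1, 2028 + 8 days = July 9, 2028.
From June 23, 2028 through June 26, 2028 inclusive is 4 days; tolling adds 4 days: July 9, 2028 + 4 days = July 13, 2028.
July 13, 2028 is a listed holiday. The next qualifying day is July 14, 2028.

July 14, 2028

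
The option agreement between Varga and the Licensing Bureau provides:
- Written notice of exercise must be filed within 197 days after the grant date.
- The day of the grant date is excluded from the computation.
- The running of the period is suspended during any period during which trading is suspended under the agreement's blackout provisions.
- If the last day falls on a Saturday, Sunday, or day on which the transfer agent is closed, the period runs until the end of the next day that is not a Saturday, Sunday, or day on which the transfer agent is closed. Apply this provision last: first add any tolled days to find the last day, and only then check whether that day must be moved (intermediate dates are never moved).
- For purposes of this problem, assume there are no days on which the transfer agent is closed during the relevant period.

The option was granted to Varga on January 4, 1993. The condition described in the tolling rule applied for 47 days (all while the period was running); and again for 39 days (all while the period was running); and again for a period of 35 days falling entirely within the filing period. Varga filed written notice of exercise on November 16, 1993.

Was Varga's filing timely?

197 days after January 4, 1993 is July 20, 1993.
Tolling adds 47 days: July 20, 1993 + 47 days = September 5, 1993.
Tolling adds 39 days: September 5, 1993 + 39 days = October 14, 1993.
Tolling adds 35 days: October 14, 1993 + 35 days = November 18, 1993.
November 18, 1993 is a Thursday and not a day on which the transfer agent is closed, so no extension applies.
The deadline is November 18, 1993; the filing on November 16, 1993 is on or before that date.

Yes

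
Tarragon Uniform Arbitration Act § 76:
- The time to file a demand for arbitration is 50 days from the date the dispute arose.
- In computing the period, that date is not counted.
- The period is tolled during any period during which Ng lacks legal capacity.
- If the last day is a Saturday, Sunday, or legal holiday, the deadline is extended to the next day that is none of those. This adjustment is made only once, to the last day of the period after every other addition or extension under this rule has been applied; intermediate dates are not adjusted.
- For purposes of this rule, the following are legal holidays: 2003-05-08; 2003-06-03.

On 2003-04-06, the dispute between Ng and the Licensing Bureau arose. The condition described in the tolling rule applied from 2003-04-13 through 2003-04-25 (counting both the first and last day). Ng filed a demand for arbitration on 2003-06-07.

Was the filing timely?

Yes

50 days after 2003-04-06 is May 26, 2003.
From April 13, 2003 through April 25, 2003 inclusive is 13 days; tolling adds 13 days: May 26, 2003 + 13 days = June 8, 2003.
June 8, 2003 is Sunday. The next qualifying day is June 9, 2003.
The deadline is June 9, 2003; the filing on June 7, 2003 is on or before that date.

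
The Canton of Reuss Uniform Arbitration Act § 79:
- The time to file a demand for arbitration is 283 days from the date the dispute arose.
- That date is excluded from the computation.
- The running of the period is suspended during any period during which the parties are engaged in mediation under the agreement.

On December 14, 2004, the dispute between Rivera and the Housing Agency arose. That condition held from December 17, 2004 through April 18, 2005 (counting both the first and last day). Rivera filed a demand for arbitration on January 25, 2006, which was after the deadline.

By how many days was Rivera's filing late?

283 days after December 14, 2004 is September 23, 2005.
From December 17, 2004 through April 18, 2005 inclusive is 123 days; tolling adds 123 days: September 23, 2005 + 123 days = January 24, 2006.
The deadline is January 24, 2006; from January 24, 2006 to January 25, 2006 is 1 days.

1 day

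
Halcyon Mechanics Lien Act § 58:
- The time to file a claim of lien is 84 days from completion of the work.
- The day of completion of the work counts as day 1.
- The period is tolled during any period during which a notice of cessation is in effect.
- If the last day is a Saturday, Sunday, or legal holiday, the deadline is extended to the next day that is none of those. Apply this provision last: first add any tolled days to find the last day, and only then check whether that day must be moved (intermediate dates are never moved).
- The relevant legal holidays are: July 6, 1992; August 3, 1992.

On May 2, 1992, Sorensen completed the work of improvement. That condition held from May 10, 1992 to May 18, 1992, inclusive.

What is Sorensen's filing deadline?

Counting May 2, 1992 as day 1, day 84 is July 24, 1992.
From May 10, 1992 through May 18, 1992 inclusive is 9 days; tolling adds 9 days: July 24, 1992 + 9 days = August 2, 1992.
August 2, 1992 is Sunday; August 3, 1992 is a listed holiday. The next qualifying day is August 4, 1992.

August 4, 1992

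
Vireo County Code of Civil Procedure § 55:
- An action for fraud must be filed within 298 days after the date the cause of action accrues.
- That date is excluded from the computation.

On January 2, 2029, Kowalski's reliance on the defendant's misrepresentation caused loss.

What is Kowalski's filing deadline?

298 days after January 2, 2029 is October 27, 2029.

October 27, 2029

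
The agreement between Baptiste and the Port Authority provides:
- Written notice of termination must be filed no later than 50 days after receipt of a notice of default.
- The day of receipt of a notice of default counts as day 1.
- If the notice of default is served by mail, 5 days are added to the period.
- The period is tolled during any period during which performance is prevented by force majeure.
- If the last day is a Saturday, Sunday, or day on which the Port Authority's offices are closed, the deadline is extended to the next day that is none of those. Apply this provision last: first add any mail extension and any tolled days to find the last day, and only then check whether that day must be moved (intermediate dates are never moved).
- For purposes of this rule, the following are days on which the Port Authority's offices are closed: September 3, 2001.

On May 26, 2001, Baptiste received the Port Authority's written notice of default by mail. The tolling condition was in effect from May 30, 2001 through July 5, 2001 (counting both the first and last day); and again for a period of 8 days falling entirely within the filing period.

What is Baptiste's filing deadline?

September 4, 2001

Counting May 26, 2001 as day 1, day 50 is July 14, 2001.
Service was by mail, adding 5 days: July 14, 2001 + 5 days = July 19, 2001.
From May 30, 2001 through July 5, 2001 inclusive is 37 days; tolling adds 37 days: July 19, 2001 + 37 days = August 25, 2001.
Tolling adds 8 days: August 25, 2001 + 8 days = September 2, 2001.
September 2, 2001 is Sunday; September 3, 2001 is a listed holiday. The next qualifying day is September 4, 2001.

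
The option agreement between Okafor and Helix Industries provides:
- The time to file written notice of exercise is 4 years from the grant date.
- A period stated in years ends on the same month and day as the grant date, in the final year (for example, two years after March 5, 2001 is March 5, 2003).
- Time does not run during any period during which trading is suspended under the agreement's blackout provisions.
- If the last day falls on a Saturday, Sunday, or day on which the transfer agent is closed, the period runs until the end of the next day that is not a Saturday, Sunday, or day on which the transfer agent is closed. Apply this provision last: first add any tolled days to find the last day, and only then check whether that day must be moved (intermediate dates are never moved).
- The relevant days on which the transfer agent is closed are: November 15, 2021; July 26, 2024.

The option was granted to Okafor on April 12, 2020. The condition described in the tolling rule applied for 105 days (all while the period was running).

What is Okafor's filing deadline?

July 29, 2024

4 years after April 12, 2020 is April 12, 2024.
Tolling adds 105 days: April 12, 2024 + 105 days = July 26, 2024.
July 26, 2024 is a listed holiday; July 27, 2024 is Saturday; July 28, 2024 is Sunday. The next qualifying day is July 29, 2024.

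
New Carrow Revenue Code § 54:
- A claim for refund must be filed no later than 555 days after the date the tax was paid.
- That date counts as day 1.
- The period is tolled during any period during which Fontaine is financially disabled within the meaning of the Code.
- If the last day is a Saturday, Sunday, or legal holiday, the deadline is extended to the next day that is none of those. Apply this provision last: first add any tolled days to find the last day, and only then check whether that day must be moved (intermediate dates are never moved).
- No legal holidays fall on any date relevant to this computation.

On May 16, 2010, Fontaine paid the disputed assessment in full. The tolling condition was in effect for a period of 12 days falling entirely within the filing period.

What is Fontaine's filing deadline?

Counting May 16, 2010 as day 1, day 555 is November 21, 2011.
Tolling adds 12 days: November 21, 2011 + 12 days = December 3, 2011.
December 3, 2011 is Saturday; December 4, 2011 is Sunday. The next qualifying day is December 5, 2011.

December 5, 2011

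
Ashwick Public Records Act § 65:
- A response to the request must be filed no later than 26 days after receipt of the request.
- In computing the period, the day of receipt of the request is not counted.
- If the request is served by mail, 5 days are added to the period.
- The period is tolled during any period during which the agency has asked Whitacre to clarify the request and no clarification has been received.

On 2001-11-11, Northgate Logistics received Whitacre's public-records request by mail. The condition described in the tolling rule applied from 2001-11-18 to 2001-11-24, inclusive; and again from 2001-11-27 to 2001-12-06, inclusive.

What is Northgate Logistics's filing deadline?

December 29, 2001

26 days after 2001-11-11 is December 7, 2001.
Service was by mail, adding 5 days: December 7, 2001 + 5 days = December 12, 2001.
From November 18, 2001 through November 24, 2001 inclusive is 7 days; tolling adds 7 days: December 12, 2001 + 7 days = December 19, 2001.
From November 27, 2001 through December 6, 2001 inclusive is 10 days; tolling adds 10 days: December 19, 2001 + 10 days = December 29, 2001.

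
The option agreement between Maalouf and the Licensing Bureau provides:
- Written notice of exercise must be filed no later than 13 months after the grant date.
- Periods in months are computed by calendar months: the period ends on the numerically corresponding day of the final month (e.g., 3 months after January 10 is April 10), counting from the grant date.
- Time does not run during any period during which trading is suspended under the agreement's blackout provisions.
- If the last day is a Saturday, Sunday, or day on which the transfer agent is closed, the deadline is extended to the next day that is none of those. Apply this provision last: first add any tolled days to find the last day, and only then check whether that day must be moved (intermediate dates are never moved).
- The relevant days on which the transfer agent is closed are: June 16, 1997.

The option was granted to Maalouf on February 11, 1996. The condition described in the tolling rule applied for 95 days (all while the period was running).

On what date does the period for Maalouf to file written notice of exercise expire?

June 17, 1997

13 months after February 11, 1996 is March 11, 1997.
Tolling adds 95 days: March 11, 1997 + 95 days = June 14, 1997.
June 14, 1997 is Saturday; June 15, 1997 is Sunday; June 16, 1997 is a listed holiday. The next qualifying day is June 17, 1997.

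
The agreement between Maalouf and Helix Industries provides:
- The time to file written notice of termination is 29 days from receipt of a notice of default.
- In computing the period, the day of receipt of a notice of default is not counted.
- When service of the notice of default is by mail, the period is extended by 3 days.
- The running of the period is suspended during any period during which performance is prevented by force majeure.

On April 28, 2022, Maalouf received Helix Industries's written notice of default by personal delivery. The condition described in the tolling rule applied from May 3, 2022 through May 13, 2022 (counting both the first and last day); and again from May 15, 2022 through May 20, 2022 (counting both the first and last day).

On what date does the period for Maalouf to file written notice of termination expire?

29 days after April 28, 2022 is May 27, 2022.
Service was not by mail, so no mail extension applies.
From May 3, 2022 through May 13, 2022 inclusive is 11 days; tolling adds 11 days: May 27, 2022 + 11 days = June 7, 2022.
From May 15, 2022 through May 20, 2022 inclusive is 6 days; tolling adds 6 days: June 7, 2022 + 6 days = June 13, 2022.

June 13, 2022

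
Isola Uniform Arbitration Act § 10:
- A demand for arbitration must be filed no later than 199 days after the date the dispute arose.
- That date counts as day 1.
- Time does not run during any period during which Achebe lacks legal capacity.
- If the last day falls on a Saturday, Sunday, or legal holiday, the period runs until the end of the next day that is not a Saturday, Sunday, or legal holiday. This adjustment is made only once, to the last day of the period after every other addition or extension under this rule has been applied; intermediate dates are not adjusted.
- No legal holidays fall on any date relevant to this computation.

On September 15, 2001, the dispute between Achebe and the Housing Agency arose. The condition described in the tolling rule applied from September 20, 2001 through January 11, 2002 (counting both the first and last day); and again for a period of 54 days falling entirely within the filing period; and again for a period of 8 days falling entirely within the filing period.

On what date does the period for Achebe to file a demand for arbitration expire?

Counting September 15, 2001 as day 1, day 199 is April 1, 2002.
From September 20, 2001 through January 11, 2002 inclusive is 114 days; tolling adds 114 days: April 1, 2002 + 114 days = July 24, 2002.
Tolling adds 54 days: July 24, 2002 + 54 days = September 16, 2002.
Tolling adds 8 days: September 16, 2002 + 8 days = September 24, 2002.
September 24, 2002 is a Tuesday and not a legal holiday, so no extension applies.

September 24, 2002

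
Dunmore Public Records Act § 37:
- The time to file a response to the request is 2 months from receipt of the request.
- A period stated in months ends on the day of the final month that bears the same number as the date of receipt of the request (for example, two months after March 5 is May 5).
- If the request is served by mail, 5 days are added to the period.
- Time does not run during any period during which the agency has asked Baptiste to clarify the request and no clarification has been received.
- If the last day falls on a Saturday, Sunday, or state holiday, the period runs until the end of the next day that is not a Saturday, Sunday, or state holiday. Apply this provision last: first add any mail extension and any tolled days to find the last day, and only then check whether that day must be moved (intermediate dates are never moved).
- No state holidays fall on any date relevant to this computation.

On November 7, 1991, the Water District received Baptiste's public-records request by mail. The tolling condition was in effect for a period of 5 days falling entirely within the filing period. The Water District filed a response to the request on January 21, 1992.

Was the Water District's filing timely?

2 months after November 7, 1991 is January 7, 1992.
Service was by mail, adding 5 days: January 7, 1992 + 5 days = January 12, 1992.
Tolling adds 5 days: January 12, 1992 + 5 days = January 17, 1992.
January 17, 1992 is a Friday and not a state holiday, so no extension applies.
The deadline is January 17, 1992; the filing on January 21, 1992 is after that date.

No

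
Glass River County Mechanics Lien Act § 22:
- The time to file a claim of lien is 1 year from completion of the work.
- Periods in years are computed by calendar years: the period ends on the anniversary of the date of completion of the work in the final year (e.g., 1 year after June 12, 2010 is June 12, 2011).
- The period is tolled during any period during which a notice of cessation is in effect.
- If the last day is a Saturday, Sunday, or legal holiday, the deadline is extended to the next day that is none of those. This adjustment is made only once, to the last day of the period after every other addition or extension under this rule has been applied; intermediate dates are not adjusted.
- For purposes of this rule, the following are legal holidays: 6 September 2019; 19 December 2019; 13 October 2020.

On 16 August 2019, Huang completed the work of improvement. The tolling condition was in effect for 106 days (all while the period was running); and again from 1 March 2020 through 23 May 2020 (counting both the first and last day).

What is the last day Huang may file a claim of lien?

February 22, 2021

1 year after 16 August 2019 is August 16, 2020.
Tolling adds 106 days: August 16, 2020 + 106 days = November 30, 2020.
From March 1, 2020 through May 23, 2020 inclusive is 84 days; tolling adds 84 days: November 30, 2020 + 84 days = February 22, 2021.
February 22, 2021 is a Monday and not a legal holiday, so no extension applies.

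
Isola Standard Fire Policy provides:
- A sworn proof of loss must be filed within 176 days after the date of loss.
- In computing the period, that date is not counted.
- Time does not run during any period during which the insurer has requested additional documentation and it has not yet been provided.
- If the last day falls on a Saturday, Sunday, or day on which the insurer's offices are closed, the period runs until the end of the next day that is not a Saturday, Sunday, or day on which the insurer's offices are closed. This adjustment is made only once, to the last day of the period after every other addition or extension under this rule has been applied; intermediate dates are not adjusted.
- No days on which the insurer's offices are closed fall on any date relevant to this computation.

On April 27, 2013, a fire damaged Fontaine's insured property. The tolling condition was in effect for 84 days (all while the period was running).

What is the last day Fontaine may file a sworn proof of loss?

176 days after April 27, 2013 is October 20, 2013.
Tolling adds 84 days: October 20, 2013 + 84 days = January 12, 2014.
January 12, 2014 is Sunday. The next qualifying day is January 13, 2014.

January 13, 2014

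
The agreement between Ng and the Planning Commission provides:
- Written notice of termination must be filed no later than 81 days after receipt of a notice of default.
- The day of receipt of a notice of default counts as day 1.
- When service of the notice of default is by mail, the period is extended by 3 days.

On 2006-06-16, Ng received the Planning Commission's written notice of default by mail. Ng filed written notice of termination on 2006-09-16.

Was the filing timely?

Counting 2006-06-16 as day 1, day 81 is September 4, 2006.
Service was by mail, adding 3 days: September 4, 2006 + 3 days = September 7, 2006.
The deadline is September 7, 2006; the filing on September 16, 2006 is after that date.

No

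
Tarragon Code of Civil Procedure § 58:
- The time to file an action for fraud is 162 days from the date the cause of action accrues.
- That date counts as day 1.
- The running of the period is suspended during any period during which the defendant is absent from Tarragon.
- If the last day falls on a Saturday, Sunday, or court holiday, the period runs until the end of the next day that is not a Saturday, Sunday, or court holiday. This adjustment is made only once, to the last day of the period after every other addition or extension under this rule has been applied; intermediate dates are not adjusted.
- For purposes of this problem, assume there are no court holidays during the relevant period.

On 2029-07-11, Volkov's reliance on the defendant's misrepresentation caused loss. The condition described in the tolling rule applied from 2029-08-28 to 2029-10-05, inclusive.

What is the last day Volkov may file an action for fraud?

January 28, 2030

Counting 2029-07-11 as day 1, day 162 is December 19, 2029.
From August 28, 2029 through October 5, 2029 inclusive is 39 days; tolling adds 39 days: December 19, 2029 + 39 days = January 27, 2030.
January 27, 2030 is Sunday. The next qualifying day is January 28, 2030.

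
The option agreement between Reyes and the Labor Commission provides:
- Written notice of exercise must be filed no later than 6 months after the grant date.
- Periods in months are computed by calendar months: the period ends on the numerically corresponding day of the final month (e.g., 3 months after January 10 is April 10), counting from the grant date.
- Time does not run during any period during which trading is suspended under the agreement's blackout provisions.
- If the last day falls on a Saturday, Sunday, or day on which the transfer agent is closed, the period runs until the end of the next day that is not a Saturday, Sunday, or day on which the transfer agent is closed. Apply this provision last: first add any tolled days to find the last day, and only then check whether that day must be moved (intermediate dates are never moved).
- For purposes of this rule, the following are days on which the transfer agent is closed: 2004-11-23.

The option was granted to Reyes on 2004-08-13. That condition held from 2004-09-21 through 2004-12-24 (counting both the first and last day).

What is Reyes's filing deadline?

6 months after 2004-08-13 is February 13, 2005.
From September 21, 2004 through December 24, 2004 inclusive is 95 days; tolling adds 95 days: February 13, 2005 + 95 days = May 19, 2005.
May 19, 2005 is a Thursday and not a day on which the transfer agent is closed, so no extension applies.

May 19, 2005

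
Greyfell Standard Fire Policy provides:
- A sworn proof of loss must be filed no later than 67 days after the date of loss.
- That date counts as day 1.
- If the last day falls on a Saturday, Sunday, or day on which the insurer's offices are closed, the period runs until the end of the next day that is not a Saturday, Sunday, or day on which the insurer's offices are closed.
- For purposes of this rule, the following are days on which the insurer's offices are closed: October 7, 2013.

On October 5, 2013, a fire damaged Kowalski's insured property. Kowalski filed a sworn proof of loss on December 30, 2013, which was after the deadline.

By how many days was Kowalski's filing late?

Counting October 5, 2013 as day 1, day 67 is December 10, 2013.
December 10, 2013 is a Tuesday and not a day on which the insurer's offices are closed, so no extension applies.
The deadline is December 10, 2013; from December 10, 2013 to December 30, 2013 is 20 days.

20 days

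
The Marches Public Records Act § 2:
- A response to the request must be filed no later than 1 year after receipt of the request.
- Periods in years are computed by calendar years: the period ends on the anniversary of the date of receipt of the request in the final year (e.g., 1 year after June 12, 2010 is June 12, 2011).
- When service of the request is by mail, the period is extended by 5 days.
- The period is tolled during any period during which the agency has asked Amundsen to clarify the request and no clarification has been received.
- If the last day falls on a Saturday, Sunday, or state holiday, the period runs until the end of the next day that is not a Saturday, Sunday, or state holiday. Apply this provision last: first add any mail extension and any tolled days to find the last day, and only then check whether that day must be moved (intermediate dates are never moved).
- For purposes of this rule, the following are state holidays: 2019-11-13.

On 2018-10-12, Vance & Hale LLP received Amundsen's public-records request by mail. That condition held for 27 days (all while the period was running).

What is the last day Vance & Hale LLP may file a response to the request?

1 year after 2018-10-12 is October 12, 2019.
Service was by mail, adding 5 days: October 12, 2019 + 5 days = October 17, 2019.
Tolling adds 27 days: October 17, 2019 + 27 days = November 13, 2019.
November 13, 2019 is a listed holiday. The next qualifying day is November 14, 2019.

November 14, 2019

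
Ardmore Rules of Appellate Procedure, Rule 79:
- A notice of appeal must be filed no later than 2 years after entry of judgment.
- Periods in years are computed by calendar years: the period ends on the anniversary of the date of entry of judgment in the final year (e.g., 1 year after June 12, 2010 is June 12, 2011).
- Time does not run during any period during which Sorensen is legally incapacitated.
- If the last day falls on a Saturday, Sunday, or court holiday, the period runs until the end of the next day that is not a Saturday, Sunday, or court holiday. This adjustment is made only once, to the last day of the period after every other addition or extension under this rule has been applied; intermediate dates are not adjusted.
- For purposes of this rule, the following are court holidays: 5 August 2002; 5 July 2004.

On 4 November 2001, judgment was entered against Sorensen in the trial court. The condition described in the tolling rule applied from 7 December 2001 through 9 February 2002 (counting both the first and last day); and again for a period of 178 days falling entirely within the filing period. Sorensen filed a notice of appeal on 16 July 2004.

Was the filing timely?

2 years after 4 November 2001 is November 4, 2003.
From December 7, 2001 through February 9, 2002 inclusive is 65 days; tolling adds 65 days: November 4, 2003 + 65 days = January 8, 2004.
Tolling adds 178 days: January 8, 2004 + 178 days = July 4, 2004.
July 4, 2004 is Sunday; July 5, 2004 is a listed holiday. The next qualifying day is July 6, 2004.
The deadline is July 6, 2004; the filing on July 16, 2004 is after that date.

No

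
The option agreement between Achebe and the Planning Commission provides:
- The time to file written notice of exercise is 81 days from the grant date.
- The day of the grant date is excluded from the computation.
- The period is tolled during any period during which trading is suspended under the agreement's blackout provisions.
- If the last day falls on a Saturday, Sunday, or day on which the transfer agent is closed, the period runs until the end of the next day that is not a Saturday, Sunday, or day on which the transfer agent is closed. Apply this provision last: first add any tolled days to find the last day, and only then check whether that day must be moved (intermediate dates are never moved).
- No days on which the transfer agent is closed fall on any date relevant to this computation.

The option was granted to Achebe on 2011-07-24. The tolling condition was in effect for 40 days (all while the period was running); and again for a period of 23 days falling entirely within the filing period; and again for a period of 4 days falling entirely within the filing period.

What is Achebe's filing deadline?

December 19, 2011

81 days after 2011-07-24 is October 13, 2011.
Tolling adds 40 days: October 13, 2011 + 40 days = November 22, 2011.
Tolling adds 23 days: November 22, 2011 + 23 days = December 15, 2011.
Tolling adds 4 days: December 15, 2011 + 4 days = December 19, 2011.
December 19, 2011 is a Monday and not a day on which the transfer agent is closed, so no extension applies.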